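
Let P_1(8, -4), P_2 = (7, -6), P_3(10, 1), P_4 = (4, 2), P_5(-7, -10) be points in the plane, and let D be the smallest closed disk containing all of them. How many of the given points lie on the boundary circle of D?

2

The minimum enclosing circle of a finite set is fixed by two of the points (as a diameter) or three (as a circumcircle).
The farthest pair is P_3–P_5 with squared distance 410. The circle on this segment as diameter has centre (1.5, -4.5) and r² = 410/4 = 102.5.
Check P_1: distance² to centre = 42.5 ≤ 102.5, so it lies inside.
All remaining points lie in this disk, and no smaller disk contains both endpoints, so this is the minimum enclosing circle.
The points at distance exactly r from the centre are P_3, P_5 — 2 points.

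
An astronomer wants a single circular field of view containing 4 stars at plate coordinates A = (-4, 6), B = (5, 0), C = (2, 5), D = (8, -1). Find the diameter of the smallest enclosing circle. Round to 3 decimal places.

13.892

The minimum enclosing circle of a finite set is fixed by two of the points (as a diameter) or three (as a circumcircle).
The farthest pair is A–D with squared distance 193. The circle on this segment as diameter has centre (2, 2.5) and r² = 193/4 = 48.25.
Check B: distance² to centre = 15.25 ≤ 48.25, so it lies inside.
All remaining points lie in this disk, and no smaller disk contains both endpoints, so this is the minimum enclosing circle.
Diameter = 2r = 2√(48.25) ≈ 13.892.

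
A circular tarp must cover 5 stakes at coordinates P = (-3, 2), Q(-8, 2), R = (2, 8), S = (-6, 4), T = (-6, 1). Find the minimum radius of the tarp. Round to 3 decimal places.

A smallest enclosing disk is always determined by at most three of the input points on its boundary.
The farthest pair is Q–R with squared distance 136. The circle on this segment as diameter has centre (-3, 5) and r² = 136/4 = 34.
Check P: distance² to centre = 9 ≤ 34, so it lies inside.
All remaining points lie in this disk, and no smaller disk contains both endpoints, so this is the minimum enclosing circle.
r = √34 ≈ 5.831.

5.831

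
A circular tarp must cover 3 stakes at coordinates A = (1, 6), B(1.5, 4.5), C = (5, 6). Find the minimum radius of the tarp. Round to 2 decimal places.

2.01

Side lengths²: AB² = 2.5, AC² = 16, BC² = 14.5.
Since AC² = 16 < 14.5 + 2.5 = 17, the triangle is acute, so the smallest enclosing circle is the circumcircle.
Circumcentre = (3, 35/6), r² = 145/36.
r = √(145/36) ≈ 2.01.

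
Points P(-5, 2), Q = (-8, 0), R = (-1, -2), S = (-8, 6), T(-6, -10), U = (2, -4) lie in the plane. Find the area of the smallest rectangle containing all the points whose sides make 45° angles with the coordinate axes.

140

In coordinates u = x + y, v = x − y the rectangle is axis-aligned; the map (x,y)→(u,v) scales areas by 2.
u-values: -3, -8, -3, -2, -16, -2; range = -2 − (-16) = 14.
v-values: -7, -8, 1, -14, 4, 6; range = 6 − (-14) = 20.
Area = (14 × 20) / 2 = 140.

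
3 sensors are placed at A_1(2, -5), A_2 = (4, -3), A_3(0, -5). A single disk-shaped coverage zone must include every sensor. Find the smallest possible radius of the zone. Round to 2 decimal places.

2.24

Side lengths²: A_1A_2² = 8, A_1A_3² = 4, A_2A_3² = 20.
Since A_2A_3² = 20 ≥ 8 + 4 = 12, the angle opposite A_2A_3 is not acute, so the smallest enclosing circle has A_2A_3 as diameter.
Centre = midpoint of A_2A_3 = (2, -4), r² = 20/4 = 5.
r = √5 ≈ 2.24.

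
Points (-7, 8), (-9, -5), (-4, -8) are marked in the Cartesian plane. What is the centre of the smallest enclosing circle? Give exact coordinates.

(-5.5, 0)

Call the three points A, B, C in the order given.
Side lengths²: AB² = 173, AC² = 265, BC² = 34.
Since AC² = 265 ≥ 173 + 34 = 207, the angle opposite AC is not acute, so the smallest enclosing circle has AC as diameter.
Centre = midpoint of AC = (-5.5, 0), r² = 265/4 = 66.25.
Centre = (-5.5, 0).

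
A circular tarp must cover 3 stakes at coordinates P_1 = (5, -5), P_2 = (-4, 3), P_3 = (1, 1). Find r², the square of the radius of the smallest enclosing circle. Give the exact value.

36.25

Side lengths²: P_1P_2² = 145, P_1P_3² = 52, P_2P_3² = 29.
Since P_1P_2² = 145 ≥ 52 + 29 = 81, the angle opposite P_1P_2 is not acute, so the smallest enclosing circle has P_1P_2 as diameter.
Centre = midpoint of P_1P_2 = (0.5, -1), r² = 145/4 = 36.25.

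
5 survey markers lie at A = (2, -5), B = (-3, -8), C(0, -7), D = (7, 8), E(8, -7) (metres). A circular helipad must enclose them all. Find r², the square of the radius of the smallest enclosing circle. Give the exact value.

89

The farthest pair is B–D with squared distance 356. The circle on this segment as diameter has centre (2, 0) and r² = 356/4 = 89.
Check A: distance² to centre = 25 ≤ 89, so it lies inside.
All remaining points lie in this disk, and no smaller disk contains both endpoints, so this is the minimum enclosing circle.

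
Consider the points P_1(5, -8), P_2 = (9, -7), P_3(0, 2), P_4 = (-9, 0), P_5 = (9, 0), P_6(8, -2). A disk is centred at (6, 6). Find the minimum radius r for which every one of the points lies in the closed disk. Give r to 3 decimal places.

The required radius is the distance from (6, 6) to the farthest point.
Squared distances: 197, 178, 52, 261, 45, 68.
Maximum is 261, attained at P_4.
r = √261 ≈ 16.155.

16.155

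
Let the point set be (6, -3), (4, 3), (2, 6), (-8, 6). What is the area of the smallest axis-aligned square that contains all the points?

196

The bounding box has width 14 and height 9.
An axis-aligned square enclosing the set must have side ≥ max(width, height).
So the minimum side is max(14, 9) = 14.
Area = 14² = 196.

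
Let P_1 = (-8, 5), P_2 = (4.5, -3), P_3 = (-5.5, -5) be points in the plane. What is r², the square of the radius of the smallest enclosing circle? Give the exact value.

Side lengths²: P_1P_2² = 220.25, P_1P_3² = 106.25, P_2P_3² = 104.
Since P_1P_2² = 220.25 ≥ 106.25 + 104 = 210.25, the angle opposite P_1P_2 is not acute, so the smallest enclosing circle has P_1P_2 as diameter.
Centre = midpoint of P_1P_2 = (-1.75, 1), r² = 220.25/4 = 55.0625.

55.0625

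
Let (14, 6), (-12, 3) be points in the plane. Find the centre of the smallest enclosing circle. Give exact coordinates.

The smallest circle enclosing two points has them as diameter endpoints.
Centre = midpoint = (1, 4.5); r² = |(14, 6)−(-12, 3)|²/4 = 685/4 = 171.25.
Centre = (1, 4.5).

(1, 4.5)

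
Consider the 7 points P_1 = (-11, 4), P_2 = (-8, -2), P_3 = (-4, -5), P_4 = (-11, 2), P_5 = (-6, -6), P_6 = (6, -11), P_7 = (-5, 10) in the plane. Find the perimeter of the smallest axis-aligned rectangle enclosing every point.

Width = max x − min x = 6 − (-11) = 17.
Height = max y − min y = 10 − (-11) = 21.
Perimeter = 2(17 + 21) = 76.

76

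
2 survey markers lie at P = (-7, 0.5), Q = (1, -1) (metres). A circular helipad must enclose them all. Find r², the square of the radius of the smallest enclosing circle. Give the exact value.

The smallest circle enclosing two points has them as diameter endpoints.
Centre = midpoint = (-3, -0.25); r² = |PQ|²/4 = 66.25/4 = 16.5625.

16.5625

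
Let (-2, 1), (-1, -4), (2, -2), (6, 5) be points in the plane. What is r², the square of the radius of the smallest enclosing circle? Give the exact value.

32.5

By Welzl's lemma the MEC is supported by two points (diametrically opposite) or three points (on a circumcircle).
The farthest pair is (-1, -4)–(6, 5) with squared distance 130. The circle on this segment as diameter has centre (2.5, 0.5) and r² = 130/4 = 32.5.
Check (-2, 1): distance² to centre = 20.5 ≤ 32.5, so it lies inside.
All remaining points lie in this disk, and no smaller disk contains both endpoints, so this is the minimum enclosing circle.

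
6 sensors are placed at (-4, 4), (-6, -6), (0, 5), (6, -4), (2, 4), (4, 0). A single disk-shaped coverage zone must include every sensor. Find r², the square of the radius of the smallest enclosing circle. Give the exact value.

47.198125

A smallest enclosing disk is always determined by at most three of the input points on its boundary.
The minimum enclosing circle is determined by three boundary points: (-6, -6), (0, 5), (6, -4).
Their circumcentre is (-0.525, -1.85) with r² = 47.198125.
The farthest remaining point (-4, 4) is at distance² 46.298125 ≤ 47.198125.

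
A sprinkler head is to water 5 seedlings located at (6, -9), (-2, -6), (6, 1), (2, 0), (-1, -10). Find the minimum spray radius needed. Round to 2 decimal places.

6.52

A smallest enclosing disk is always determined by at most three of the input points on its boundary.
The farthest pair is (6, 1)–(-1, -10) with squared distance 170. The circle on this segment as diameter has centre (2.5, -4.5) and r² = 170/4 = 42.5.
Check (6, -9): distance² to centre = 32.5 ≤ 42.5, so it lies inside.
All remaining points lie in this disk, and no smaller disk contains both endpoints, so this is the minimum enclosing circle.
r = √(42.5) ≈ 6.52.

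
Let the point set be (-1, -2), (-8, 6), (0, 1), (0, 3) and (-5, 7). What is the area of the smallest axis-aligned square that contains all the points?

81

The bounding box has width 8 and height 9.
An axis-aligned square enclosing the set must have side ≥ max(width, height).
So the minimum side is max(8, 9) = 9.
Area = 9² = 81.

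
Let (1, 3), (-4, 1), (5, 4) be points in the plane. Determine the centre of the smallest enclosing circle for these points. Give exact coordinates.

(0.5, 2.5)

Call the three points A, B, C in the order given.
Side lengths²: AB² = 29, AC² = 17, BC² = 90.
Since BC² = 90 ≥ 29 + 17 = 46, the angle opposite BC is not acute, so the smallest enclosing circle has BC as diameter.
Centre = midpoint of BC = (0.5, 2.5), r² = 90/4 = 22.5.
Centre = (0.5, 2.5).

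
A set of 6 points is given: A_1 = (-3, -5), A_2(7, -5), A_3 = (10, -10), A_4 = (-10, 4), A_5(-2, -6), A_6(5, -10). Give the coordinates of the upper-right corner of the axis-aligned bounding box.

(10, 4)

x-range [-10, 10], y-range [-10, 4].
The upper-right corner is (10, 4).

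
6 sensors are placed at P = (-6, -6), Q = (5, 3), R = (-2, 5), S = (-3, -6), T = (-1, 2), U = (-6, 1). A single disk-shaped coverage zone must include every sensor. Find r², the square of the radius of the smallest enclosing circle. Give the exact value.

50.5

By Welzl's lemma the MEC is supported by two points (diametrically opposite) or three points (on a circumcircle).
The farthest pair is P–Q with squared distance 202. The circle on this segment as diameter has centre (-0.5, -1.5) and r² = 202/4 = 50.5.
Check R: distance² to centre = 44.5 ≤ 50.5, so it lies inside.
All remaining points lie in this disk, and no smaller disk contains both endpoints, so this is the minimum enclosing circle.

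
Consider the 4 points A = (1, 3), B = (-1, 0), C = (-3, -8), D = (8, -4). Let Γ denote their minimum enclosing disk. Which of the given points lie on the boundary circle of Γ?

A, C, D

By Welzl's lemma the MEC is supported by two points (diametrically opposite) or three points (on a circumcircle).
The minimum enclosing circle is determined by three boundary points: A, C, D.
Their circumcentre is (47/30, -103/30) with r² = 18769/450.
The farthest remaining point B is at distance² 8269/450 ≤ 18769/450.
The points at distance exactly r from the centre are A, C, D — 3 points.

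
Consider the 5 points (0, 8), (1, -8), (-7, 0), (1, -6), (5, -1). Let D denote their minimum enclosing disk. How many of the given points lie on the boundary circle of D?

The minimum enclosing circle of a finite set is fixed by two of the points (as a diameter) or three (as a circumcircle).
The farthest pair is (0, 8)–(1, -8) with squared distance 257. The circle on this segment as diameter has centre (0.5, 0) and r² = 257/4 = 64.25.
Check (-7, 0): distance² to centre = 56.25 ≤ 64.25, so it lies inside.
All remaining points lie in this disk, and no smaller disk contains both endpoints, so this is the minimum enclosing circle.
The points at distance exactly r from the centre are (0, 8), (1, -8) — 2 points.

2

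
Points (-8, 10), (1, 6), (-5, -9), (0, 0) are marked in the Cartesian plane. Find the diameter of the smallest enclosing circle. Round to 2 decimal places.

19.24

The minimum enclosing circle of a finite set is fixed by two of the points (as a diameter) or three (as a circumcircle).
The farthest pair is (-8, 10)–(-5, -9) with squared distance 370. The circle on this segment as diameter has centre (-6.5, 0.5) and r² = 370/4 = 92.5.
Check (1, 6): distance² to centre = 86.5 ≤ 92.5, so it lies inside.
All remaining points lie in this disk, and no smaller disk contains both endpoints, so this is the minimum enclosing circle.
Diameter = 2r = 2√(92.5) ≈ 19.24.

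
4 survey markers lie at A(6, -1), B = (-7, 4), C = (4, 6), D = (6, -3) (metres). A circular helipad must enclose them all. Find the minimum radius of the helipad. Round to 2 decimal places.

By Welzl's lemma the MEC is supported by two points (diametrically opposite) or three points (on a circumcircle).
The farthest pair is B–D with squared distance 218. The circle on this segment as diameter has centre (-0.5, 0.5) and r² = 218/4 = 54.5.
Check A: distance² to centre = 44.5 ≤ 54.5, so it lies inside.
All remaining points lie in this disk, and no smaller disk contains both endpoints, so this is the minimum enclosing circle.
r = √(54.5) ≈ 7.38.

7.38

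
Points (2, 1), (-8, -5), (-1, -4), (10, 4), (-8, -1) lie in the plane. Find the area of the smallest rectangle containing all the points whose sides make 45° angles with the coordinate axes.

In coordinates u = x + y, v = x − y the rectangle is axis-aligned; the map (x,y)→(u,v) scales areas by 2.
u-values: 3, -13, -5, 14, -9; range = 14 − (-13) = 27.
v-values: 1, -3, 3, 6, -7; range = 6 − (-7) = 13.
Area = (27 × 13) / 2 = 175.5.

175.5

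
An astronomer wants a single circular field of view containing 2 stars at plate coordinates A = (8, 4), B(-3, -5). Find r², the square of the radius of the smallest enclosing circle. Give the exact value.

50.5

The smallest circle enclosing two points has them as diameter endpoints.
Centre = midpoint = (2.5, -0.5); r² = |AB|²/4 = 202/4 = 50.5.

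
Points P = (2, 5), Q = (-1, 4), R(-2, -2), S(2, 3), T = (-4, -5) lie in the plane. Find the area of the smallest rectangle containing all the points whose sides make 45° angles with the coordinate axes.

In coordinates u = x + y, v = x − y the rectangle is axis-aligned; the map (x,y)→(u,v) scales areas by 2.
u-values: 7, 3, -4, 5, -9; range = 7 − (-9) = 16.
v-values: -3, -5, 0, -1, 1; range = 1 − (-5) = 6.
Area = (16 × 6) / 2 = 48.

48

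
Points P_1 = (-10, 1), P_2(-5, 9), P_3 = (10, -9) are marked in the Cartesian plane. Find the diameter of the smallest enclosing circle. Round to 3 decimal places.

Side lengths²: P_1P_2² = 89, P_1P_3² = 500, P_2P_3² = 549.
Since P_2P_3² = 549 < 500 + 89 = 589, the triangle is acute, so the smallest enclosing circle is the circumcircle.
Circumcentre = (23/14, -5/7), r² = 27145/196.
Diameter = 2r = 2√(27145/196) ≈ 23.537.

23.537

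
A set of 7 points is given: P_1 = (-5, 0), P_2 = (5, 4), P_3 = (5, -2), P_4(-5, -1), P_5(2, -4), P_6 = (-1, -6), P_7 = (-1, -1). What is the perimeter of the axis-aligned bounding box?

Width = max x − min x = 5 − (-5) = 10.
Height = max y − min y = 4 − (-6) = 10.
Perimeter = 2(10 + 10) = 40.

40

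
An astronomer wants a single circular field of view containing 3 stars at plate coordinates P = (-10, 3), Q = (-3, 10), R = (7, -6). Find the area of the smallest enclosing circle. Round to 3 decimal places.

306.073

Side lengths²: PQ² = 98, PR² = 370, QR² = 356.
Since PR² = 370 < 356 + 98 = 454, the triangle is acute, so the smallest enclosing circle is the circumcircle.
Circumcentre = (-6/13, 6/13), r² = 16465/169.
Area = π·r² = π·16465/169 ≈ 306.073.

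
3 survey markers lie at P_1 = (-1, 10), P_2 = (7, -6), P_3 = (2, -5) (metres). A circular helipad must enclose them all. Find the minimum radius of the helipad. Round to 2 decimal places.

8.94

Side lengths²: P_1P_2² = 320, P_1P_3² = 234, P_2P_3² = 26.
Since P_1P_2² = 320 ≥ 234 + 26 = 260, the angle opposite P_1P_2 is not acute, so the smallest enclosing circle has P_1P_2 as diameter.
Centre = midpoint of P_1P_2 = (3, 2), r² = 320/4 = 80.
r = √80 ≈ 8.94.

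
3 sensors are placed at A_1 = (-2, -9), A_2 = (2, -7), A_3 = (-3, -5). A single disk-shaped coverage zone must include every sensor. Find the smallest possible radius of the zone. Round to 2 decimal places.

2.76

Side lengths²: A_1A_2² = 20, A_1A_3² = 17, A_2A_3² = 29.
Since A_2A_3² = 29 < 20 + 17 = 37, the triangle is acute, so the smallest enclosing circle is the circumcircle.
Circumcentre = (-13/18, -59/9), r² = 2465/324.
r = √(2465/324) ≈ 2.76.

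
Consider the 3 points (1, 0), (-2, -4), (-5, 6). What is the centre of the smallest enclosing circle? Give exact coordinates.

Call the three points A, B, C in the order given.
Side lengths²: AB² = 25, AC² = 72, BC² = 109.
Since BC² = 109 ≥ 72 + 25 = 97, the angle opposite BC is not acute, so the smallest enclosing circle has BC as diameter.
Centre = midpoint of BC = (-3.5, 1), r² = 109/4 = 27.25.
Centre = (-3.5, 1).

(-3.5, 1)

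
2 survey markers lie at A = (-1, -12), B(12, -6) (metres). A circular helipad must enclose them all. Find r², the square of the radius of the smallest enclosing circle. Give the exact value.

The smallest circle enclosing two points has them as diameter endpoints.
Centre = midpoint = (5.5, -9); r² = |AB|²/4 = 205/4 = 51.25.

51.25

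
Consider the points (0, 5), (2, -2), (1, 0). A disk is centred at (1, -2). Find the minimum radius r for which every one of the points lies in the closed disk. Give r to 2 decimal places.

7.07

The required radius is the distance from (1, -2) to the farthest point.
Squared distances: 50, 1, 4.
Maximum is 50, attained at (0, 5).
r = √50 ≈ 7.07.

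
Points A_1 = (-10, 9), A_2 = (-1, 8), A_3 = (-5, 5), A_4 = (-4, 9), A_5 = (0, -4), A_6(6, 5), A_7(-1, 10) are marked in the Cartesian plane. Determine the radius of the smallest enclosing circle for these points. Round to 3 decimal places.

A smallest enclosing disk is always determined by at most three of the input points on its boundary.
The minimum enclosing circle is determined by three boundary points: A_1, A_5, A_6.
Their circumcentre is (-75/28, 30/7) with r² = 59449/784.
The farthest remaining point A_7 is at distance² 27809/784 ≤ 59449/784.
r = √(59449/784) ≈ 8.708.

8.708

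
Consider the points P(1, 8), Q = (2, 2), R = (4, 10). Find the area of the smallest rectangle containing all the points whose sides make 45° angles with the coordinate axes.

In coordinates u = x + y, v = x − y the rectangle is axis-aligned; the map (x,y)→(u,v) scales areas by 2.
u-values: 9, 4, 14; range = 14 − 4 = 10.
v-values: -7, 0, -6; range = 0 − (-7) = 7.
Area = (10 × 7) / 2 = 35.

35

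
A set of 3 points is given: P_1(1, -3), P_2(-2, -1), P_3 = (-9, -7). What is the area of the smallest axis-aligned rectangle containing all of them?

60

x ranges over [-9, 1], width 10.
y ranges over [-7, -1], height 6.
Area = 10 × 6 = 60.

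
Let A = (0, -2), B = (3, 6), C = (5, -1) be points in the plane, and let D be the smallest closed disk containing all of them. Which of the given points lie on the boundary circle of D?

Side lengths²: AB² = 73, AC² = 26, BC² = 53.
Since AB² = 73 < 53 + 26 = 79, the triangle is acute, so the smallest enclosing circle is the circumcircle.
Circumcentre = (135/74, 139/74), r² = 50297/2738.
The points at distance exactly r from the centre are A, B, C — 3 points.

A, B, C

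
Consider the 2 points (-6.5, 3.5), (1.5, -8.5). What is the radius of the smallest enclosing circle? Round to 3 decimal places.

The smallest circle enclosing two points has them as diameter endpoints.
Centre = midpoint = (-2.5, -2.5); r² = |(-6.5, 3.5)−(1.5, -8.5)|²/4 = 208/4 = 52.
r = √52 ≈ 7.211.

7.211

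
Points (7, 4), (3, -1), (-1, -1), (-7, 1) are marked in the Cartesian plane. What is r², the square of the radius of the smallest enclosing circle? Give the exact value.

51.25

The farthest pair is (7, 4)–(-7, 1) with squared distance 205. The circle on this segment as diameter has centre (0, 2.5) and r² = 205/4 = 51.25.
Check (3, -1): distance² to centre = 21.25 ≤ 51.25, so it lies inside.
All remaining points lie in this disk, and no smaller disk contains both endpoints, so this is the minimum enclosing circle.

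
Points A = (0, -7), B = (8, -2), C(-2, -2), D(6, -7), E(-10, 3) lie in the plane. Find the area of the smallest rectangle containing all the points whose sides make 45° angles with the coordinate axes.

169

In coordinates u = x + y, v = x − y the rectangle is axis-aligned; the map (x,y)→(u,v) scales areas by 2.
u-values: -7, 6, -4, -1, -7; range = 6 − (-7) = 13.
v-values: 7, 10, 0, 13, -13; range = 13 − (-13) = 26.
Area = (13 × 26) / 2 = 169.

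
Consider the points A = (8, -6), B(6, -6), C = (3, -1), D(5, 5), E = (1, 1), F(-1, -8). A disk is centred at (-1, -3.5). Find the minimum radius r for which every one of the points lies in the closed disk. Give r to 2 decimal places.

10.40

The required radius is the distance from (-1, -3.5) to the farthest point.
Squared distances: 87.25, 55.25, 22.25, 108.25, 24.25, 20.25.
Maximum is 108.25, attained at D.
r = √(108.25) ≈ 10.40.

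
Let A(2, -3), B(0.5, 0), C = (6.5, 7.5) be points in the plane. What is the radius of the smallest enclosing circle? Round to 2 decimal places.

5.71

Side lengths²: AB² = 11.25, AC² = 130.5, BC² = 92.25.
Since AC² = 130.5 ≥ 92.25 + 11.25 = 103.5, the angle opposite AC is not acute, so the smallest enclosing circle has AC as diameter.
Centre = midpoint of AC = (4.25, 2.25), r² = 130.5/4 = 32.625.
r = √(32.625) ≈ 5.71.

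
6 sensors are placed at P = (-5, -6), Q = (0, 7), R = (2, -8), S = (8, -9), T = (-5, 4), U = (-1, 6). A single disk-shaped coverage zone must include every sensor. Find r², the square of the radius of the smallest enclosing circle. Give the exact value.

85

By Welzl's lemma the MEC is supported by two points (diametrically opposite) or three points (on a circumcircle).
The minimum enclosing circle is determined by three boundary points: Q, S, T.
Their circumcentre is (2, -2) with r² = 85.
The farthest remaining point U is at distance² 73 ≤ 85.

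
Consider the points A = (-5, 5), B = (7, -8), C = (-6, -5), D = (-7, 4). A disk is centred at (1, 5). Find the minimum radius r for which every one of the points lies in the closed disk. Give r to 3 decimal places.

The required radius is the distance from (1, 5) to the farthest point.
Squared distances: 36, 205, 149, 65.
Maximum is 205, attained at B.
r = √205 ≈ 14.318.

14.318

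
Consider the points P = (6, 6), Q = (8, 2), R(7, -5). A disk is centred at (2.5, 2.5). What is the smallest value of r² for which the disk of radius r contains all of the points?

The required radius is the distance from (2.5, 2.5) to the farthest point.
Squared distances: 24.5, 30.5, 76.5.
Maximum is 76.5, attained at R.

76.5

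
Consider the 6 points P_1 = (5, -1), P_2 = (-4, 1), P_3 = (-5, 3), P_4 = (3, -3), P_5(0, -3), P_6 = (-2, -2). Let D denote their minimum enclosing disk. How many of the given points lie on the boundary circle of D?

A smallest enclosing disk is always determined by at most three of the input points on its boundary.
The farthest pair is P_1–P_3 with squared distance 116. The circle on this segment as diameter has centre (0, 1) and r² = 116/4 = 29.
Check P_2: distance² to centre = 16 ≤ 29, so it lies inside.
All remaining points lie in this disk, and no smaller disk contains both endpoints, so this is the minimum enclosing circle.
The points at distance exactly r from the centre are P_1, P_3 — 2 points.

2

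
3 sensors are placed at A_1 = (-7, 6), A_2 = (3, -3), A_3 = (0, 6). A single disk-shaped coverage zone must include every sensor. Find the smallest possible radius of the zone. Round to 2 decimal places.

6.73

Side lengths²: A_1A_2² = 181, A_1A_3² = 49, A_2A_3² = 90.
Since A_1A_2² = 181 ≥ 90 + 49 = 139, the angle opposite A_1A_2 is not acute, so the smallest enclosing circle has A_1A_2 as diameter.
Centre = midpoint of A_1A_2 = (-2, 1.5), r² = 181/4 = 45.25.
r = √(45.25) ≈ 6.73.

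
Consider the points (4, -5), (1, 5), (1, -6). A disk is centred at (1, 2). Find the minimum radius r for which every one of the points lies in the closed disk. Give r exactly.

The required radius is the distance from (1, 2) to the farthest point.
Squared distances: 58, 9, 64.
Maximum is 64, attained at (1, -6).
r = √64 = 8.

8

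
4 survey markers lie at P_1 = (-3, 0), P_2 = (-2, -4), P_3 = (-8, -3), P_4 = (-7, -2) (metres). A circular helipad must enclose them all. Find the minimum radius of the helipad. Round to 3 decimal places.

The minimum enclosing circle of a finite set is fixed by two of the points (as a diameter) or three (as a circumcircle).
The minimum enclosing circle is determined by three boundary points: P_1, P_2, P_3.
Their circumcentre is (-223/46, -119/46) with r² = 10693/1058.
The farthest remaining point P_4 is at distance² 5265/1058 ≤ 10693/1058.
r = √(10693/1058) ≈ 3.179.

3.179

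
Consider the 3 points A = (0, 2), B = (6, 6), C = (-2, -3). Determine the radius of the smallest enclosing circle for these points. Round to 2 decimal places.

Side lengths²: AB² = 52, AC² = 29, BC² = 145.
Since BC² = 145 ≥ 52 + 29 = 81, the angle opposite BC is not acute, so the smallest enclosing circle has BC as diameter.
Centre = midpoint of BC = (2, 1.5), r² = 145/4 = 36.25.
r = √(36.25) ≈ 6.02.

6.02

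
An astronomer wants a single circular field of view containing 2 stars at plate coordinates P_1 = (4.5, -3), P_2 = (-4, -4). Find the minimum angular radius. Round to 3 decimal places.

4.279

The smallest circle enclosing two points has them as diameter endpoints.
Centre = midpoint = (0.25, -3.5); r² = |P_1P_2|²/4 = 73.25/4 = 18.3125.
r = √(18.3125) ≈ 4.279.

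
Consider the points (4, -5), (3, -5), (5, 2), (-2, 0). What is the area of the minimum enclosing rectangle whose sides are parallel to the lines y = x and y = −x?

49.5

In coordinates u = x + y, v = x − y the rectangle is axis-aligned; the map (x,y)→(u,v) scales areas by 2.
u-values: -1, -2, 7, -2; range = 7 − (-2) = 9.
v-values: 9, 8, 3, -2; range = 9 − (-2) = 11.
Area = (9 × 11) / 2 = 49.5.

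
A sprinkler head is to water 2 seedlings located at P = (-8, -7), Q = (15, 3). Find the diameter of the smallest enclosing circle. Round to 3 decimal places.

25.080

The smallest circle enclosing two points has them as diameter endpoints.
Centre = midpoint = (3.5, -2); r² = |PQ|²/4 = 629/4 = 157.25.
Diameter = 2r = 2√(157.25) ≈ 25.080.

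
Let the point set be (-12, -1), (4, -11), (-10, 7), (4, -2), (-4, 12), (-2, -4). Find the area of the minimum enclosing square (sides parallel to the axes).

529

The bounding box has width 16 and height 23.
An axis-aligned square enclosing the set must have side ≥ max(width, height).
So the minimum side is max(16, 23) = 23.
Area = 23² = 529.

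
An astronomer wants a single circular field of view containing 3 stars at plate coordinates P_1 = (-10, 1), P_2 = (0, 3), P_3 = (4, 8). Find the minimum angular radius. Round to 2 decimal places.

7.83

Side lengths²: P_1P_2² = 104, P_1P_3² = 245, P_2P_3² = 41.
Since P_1P_3² = 245 ≥ 104 + 41 = 145, the angle opposite P_1P_3 is not acute, so the smallest enclosing circle has P_1P_3 as diameter.
Centre = midpoint of P_1P_3 = (-3, 4.5), r² = 245/4 = 61.25.
r = √(61.25) ≈ 7.83.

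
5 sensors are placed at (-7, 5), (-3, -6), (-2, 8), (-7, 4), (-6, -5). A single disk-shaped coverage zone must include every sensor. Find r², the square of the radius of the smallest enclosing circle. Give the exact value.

49.25

A smallest enclosing disk is always determined by at most three of the input points on its boundary.
The farthest pair is (-3, -6)–(-2, 8) with squared distance 197. The circle on this segment as diameter has centre (-2.5, 1) and r² = 197/4 = 49.25.
Check (-7, 5): distance² to centre = 36.25 ≤ 49.25, so it lies inside.
All remaining points lie in this disk, and no smaller disk contains both endpoints, so this is the minimum enclosing circle.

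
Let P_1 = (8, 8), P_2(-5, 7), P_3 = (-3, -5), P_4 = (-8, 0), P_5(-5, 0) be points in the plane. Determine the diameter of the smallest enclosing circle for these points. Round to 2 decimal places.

17.95

By Welzl's lemma the MEC is supported by two points (diametrically opposite) or three points (on a circumcircle).
The minimum enclosing circle is determined by three boundary points: P_1, P_3, P_4.
Their circumcentre is (1/3, 10/3) with r² = 725/9.
The farthest remaining point P_2 is at distance² 377/9 ≤ 725/9.
Diameter = 2r = 2√(725/9) ≈ 17.95.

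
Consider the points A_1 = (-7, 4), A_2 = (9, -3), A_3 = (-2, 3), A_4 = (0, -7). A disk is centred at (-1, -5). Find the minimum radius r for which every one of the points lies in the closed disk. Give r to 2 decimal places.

The required radius is the distance from (-1, -5) to the farthest point.
Squared distances: 117, 104, 65, 5.
Maximum is 117, attained at A_1.
r = √117 ≈ 10.82.

10.82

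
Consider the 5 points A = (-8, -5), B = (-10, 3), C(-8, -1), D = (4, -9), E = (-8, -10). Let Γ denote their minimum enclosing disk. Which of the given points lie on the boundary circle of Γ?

A smallest enclosing disk is always determined by at most three of the input points on its boundary.
The farthest pair is B–D with squared distance 340. The circle on this segment as diameter has centre (-3, -3) and r² = 340/4 = 85.
Check A: distance² to centre = 29 ≤ 85, so it lies inside.
All remaining points lie in this disk, and no smaller disk contains both endpoints, so this is the minimum enclosing circle.
The points at distance exactly r from the centre are B, D — 2 points.

B, D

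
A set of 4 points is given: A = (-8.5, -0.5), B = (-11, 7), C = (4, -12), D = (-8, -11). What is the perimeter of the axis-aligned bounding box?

68

Width = max x − min x = 4 − (-11) = 15.
Height = max y − min y = 7 − (-12) = 19.
Perimeter = 2(15 + 19) = 68.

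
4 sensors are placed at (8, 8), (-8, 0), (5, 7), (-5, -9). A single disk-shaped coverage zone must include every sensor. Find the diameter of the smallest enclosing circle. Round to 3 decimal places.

The minimum enclosing circle of a finite set is fixed by two of the points (as a diameter) or three (as a circumcircle).
The farthest pair is (8, 8)–(-5, -9) with squared distance 458. The circle on this segment as diameter has centre (1.5, -0.5) and r² = 458/4 = 114.5.
Check (-8, 0): distance² to centre = 90.5 ≤ 114.5, so it lies inside.
All remaining points lie in this disk, and no smaller disk contains both endpoints, so this is the minimum enclosing circle.
Diameter = 2r = 2√(114.5) ≈ 21.401.

21.401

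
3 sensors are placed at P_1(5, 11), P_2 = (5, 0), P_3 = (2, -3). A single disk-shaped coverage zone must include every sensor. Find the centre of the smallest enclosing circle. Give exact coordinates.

Side lengths²: P_1P_2² = 121, P_1P_3² = 205, P_2P_3² = 18.
Since P_1P_3² = 205 ≥ 121 + 18 = 139, the angle opposite P_1P_3 is not acute, so the smallest enclosing circle has P_1P_3 as diameter.
Centre = midpoint of P_1P_3 = (3.5, 4), r² = 205/4 = 51.25.
Centre = (3.5, 4).

(3.5, 4)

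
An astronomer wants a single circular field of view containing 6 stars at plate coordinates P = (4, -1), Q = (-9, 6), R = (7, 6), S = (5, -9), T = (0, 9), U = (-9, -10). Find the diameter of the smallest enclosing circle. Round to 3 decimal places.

The farthest pair is R–U with squared distance 512. The circle on this segment as diameter has centre (-1, -2) and r² = 512/4 = 128.
Check P: distance² to centre = 26 ≤ 128, so it lies inside.
All remaining points lie in this disk, and no smaller disk contains both endpoints, so this is the minimum enclosing circle.
Diameter = 2r = 2√128 ≈ 22.627.

22.627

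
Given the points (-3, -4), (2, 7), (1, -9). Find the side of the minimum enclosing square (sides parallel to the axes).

The bounding box has width 5 and height 16.
An axis-aligned square enclosing the set must have side ≥ max(width, height).
So the minimum side is max(5, 16) = 16.

16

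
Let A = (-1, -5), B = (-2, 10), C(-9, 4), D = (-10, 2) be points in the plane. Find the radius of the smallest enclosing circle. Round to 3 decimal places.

7.575

A smallest enclosing disk is always determined by at most three of the input points on its boundary.
The minimum enclosing circle is determined by three boundary points: A, B, D.
Their circumcentre is (-2.4375, 2.4375) with r² = 57.3828125.
The farthest remaining point C is at distance² 45.5078125 ≤ 57.3828125.
r = √(57.3828125) ≈ 7.575.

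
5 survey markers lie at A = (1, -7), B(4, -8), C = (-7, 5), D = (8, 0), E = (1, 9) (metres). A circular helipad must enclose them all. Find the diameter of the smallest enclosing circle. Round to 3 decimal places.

17.766

The minimum enclosing circle of a finite set is fixed by two of the points (as a diameter) or three (as a circumcircle).
The minimum enclosing circle is determined by three boundary points: B, C, E.
Their circumcentre is (16/37, 5/37) with r² = 108025/1369.
The farthest remaining point D is at distance² 78425/1369 ≤ 108025/1369.
Diameter = 2r = 2√(108025/1369) ≈ 17.766.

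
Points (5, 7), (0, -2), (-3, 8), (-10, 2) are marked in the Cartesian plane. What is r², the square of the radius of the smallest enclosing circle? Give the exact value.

62.5

A smallest enclosing disk is always determined by at most three of the input points on its boundary.
The farthest pair is (5, 7)–(-10, 2) with squared distance 250. The circle on this segment as diameter has centre (-2.5, 4.5) and r² = 250/4 = 62.5.
Check (0, -2): distance² to centre = 48.5 ≤ 62.5, so it lies inside.
All remaining points lie in this disk, and no smaller disk contains both endpoints, so this is the minimum enclosing circle.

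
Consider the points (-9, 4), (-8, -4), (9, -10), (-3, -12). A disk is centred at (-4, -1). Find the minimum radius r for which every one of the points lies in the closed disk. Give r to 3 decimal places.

The required radius is the distance from (-4, -1) to the farthest point.
Squared distances: 50, 25, 250, 122.
Maximum is 250, attained at (9, -10).
r = √250 ≈ 15.811.

15.811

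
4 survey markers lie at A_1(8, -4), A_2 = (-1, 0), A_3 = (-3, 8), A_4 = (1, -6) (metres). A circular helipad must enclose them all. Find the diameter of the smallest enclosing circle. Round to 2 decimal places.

16.28

By Welzl's lemma the MEC is supported by two points (diametrically opposite) or three points (on a circumcircle).
The farthest pair is A_1–A_3 with squared distance 265. The circle on this segment as diameter has centre (2.5, 2) and r² = 265/4 = 66.25.
Check A_2: distance² to centre = 16.25 ≤ 66.25, so it lies inside.
All remaining points lie in this disk, and no smaller disk contains both endpoints, so this is the minimum enclosing circle.
Diameter = 2r = 2√(66.25) ≈ 16.28.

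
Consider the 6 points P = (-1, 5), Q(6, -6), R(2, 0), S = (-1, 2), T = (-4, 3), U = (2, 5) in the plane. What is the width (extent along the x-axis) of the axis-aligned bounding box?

max x = 6, min x = -4, so width = 10.

10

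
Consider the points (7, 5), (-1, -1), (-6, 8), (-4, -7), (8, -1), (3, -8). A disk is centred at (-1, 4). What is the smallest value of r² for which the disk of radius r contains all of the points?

160

The required radius is the distance from (-1, 4) to the farthest point.
Squared distances: 65, 25, 41, 130, 106, 160.
Maximum is 160, attained at (3, -8).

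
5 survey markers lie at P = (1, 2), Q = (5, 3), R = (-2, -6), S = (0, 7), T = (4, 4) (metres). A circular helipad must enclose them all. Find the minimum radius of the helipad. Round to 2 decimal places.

6.58

By Welzl's lemma the MEC is supported by two points (diametrically opposite) or three points (on a circumcircle).
The farthest pair is R–S with squared distance 173. The circle on this segment as diameter has centre (-1, 0.5) and r² = 173/4 = 43.25.
Check P: distance² to centre = 6.25 ≤ 43.25, so it lies inside.
All remaining points lie in this disk, and no smaller disk contains both endpoints, so this is the minimum enclosing circle.
r = √(43.25) ≈ 6.58.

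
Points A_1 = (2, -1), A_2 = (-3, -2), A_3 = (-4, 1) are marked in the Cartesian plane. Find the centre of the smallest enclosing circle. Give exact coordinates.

(-1, 0)

Side lengths²: A_1A_2² = 26, A_1A_3² = 40, A_2A_3² = 10.
Since A_1A_3² = 40 ≥ 26 + 10 = 36, the angle opposite A_1A_3 is not acute, so the smallest enclosing circle has A_1A_3 as diameter.
Centre = midpoint of A_1A_3 = (-1, 0), r² = 40/4 = 10.
Centre = (-1, 0).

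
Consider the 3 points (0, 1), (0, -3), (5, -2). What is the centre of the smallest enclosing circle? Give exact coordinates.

(2.2, -1)

Call the three points A, B, C in the order given.
Side lengths²: AB² = 16, AC² = 34, BC² = 26.
Since AC² = 34 < 26 + 16 = 42, the triangle is acute, so the smallest enclosing circle is the circumcircle.
Circumcentre = (2.2, -1), r² = 8.84.
Centre = (2.2, -1).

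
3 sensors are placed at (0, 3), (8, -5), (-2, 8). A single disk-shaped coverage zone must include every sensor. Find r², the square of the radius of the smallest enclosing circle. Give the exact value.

67.25

Call the three points A, B, C in the order given.
Side lengths²: AB² = 128, AC² = 29, BC² = 269.
Since BC² = 269 ≥ 128 + 29 = 157, the angle opposite BC is not acute, so the smallest enclosing circle has BC as diameter.
Centre = midpoint of BC = (3, 1.5), r² = 269/4 = 67.25.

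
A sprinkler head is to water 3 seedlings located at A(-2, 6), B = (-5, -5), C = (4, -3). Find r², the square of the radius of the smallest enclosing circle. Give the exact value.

71825/1922

Side lengths²: AB² = 130, AC² = 117, BC² = 85.
Since AB² = 130 < 117 + 85 = 202, the triangle is acute, so the smallest enclosing circle is the circumcircle.
Circumcentre = (-85/62, -5/62), r² = 71825/1922.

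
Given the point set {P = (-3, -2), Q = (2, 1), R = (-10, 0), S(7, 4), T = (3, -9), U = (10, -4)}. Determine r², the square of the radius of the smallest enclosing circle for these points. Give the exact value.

104

A smallest enclosing disk is always determined by at most three of the input points on its boundary.
The farthest pair is R–U with squared distance 416. The circle on this segment as diameter has centre (0, -2) and r² = 416/4 = 104.
Check P: distance² to centre = 9 ≤ 104, so it lies inside.
All remaining points lie in this disk, and no smaller disk contains both endpoints, so this is the minimum enclosing circle.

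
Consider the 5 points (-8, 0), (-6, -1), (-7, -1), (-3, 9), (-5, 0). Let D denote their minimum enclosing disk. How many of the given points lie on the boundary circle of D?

2

By Welzl's lemma the MEC is supported by two points (diametrically opposite) or three points (on a circumcircle).
The farthest pair is (-7, -1)–(-3, 9) with squared distance 116. The circle on this segment as diameter has centre (-5, 4) and r² = 116/4 = 29.
Check (-8, 0): distance² to centre = 25 ≤ 29, so it lies inside.
All remaining points lie in this disk, and no smaller disk contains both endpoints, so this is the minimum enclosing circle.
The points at distance exactly r from the centre are (-7, -1), (-3, 9) — 2 points.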